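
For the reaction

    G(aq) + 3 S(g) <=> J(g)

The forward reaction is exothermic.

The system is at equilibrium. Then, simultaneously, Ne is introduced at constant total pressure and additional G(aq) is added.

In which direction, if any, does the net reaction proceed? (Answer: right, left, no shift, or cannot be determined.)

Adding inert gas at constant total pressure expands the volume and lowers every reacting partial pressure. With Δn_gas = 1 − 3 = -2, Q moves away from K toward the side with fewer gas moles, so the system shifts toward the side with more gas moles — to the left.
Adding G (aq), a reactant, drives the reaction to the right.
The individual effects push in opposite directions; without quantitative information the net direction cannot be determined.

cannot be determined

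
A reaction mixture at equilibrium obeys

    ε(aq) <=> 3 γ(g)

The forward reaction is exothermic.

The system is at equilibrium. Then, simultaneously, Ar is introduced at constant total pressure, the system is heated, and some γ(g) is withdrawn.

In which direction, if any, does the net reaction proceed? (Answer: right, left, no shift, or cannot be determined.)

Adding inert gas at constant total pressure expands the volume and lowers every reacting partial pressure. With Δn_gas = 3 − 0 = +3, Q moves away from K toward the side with fewer gas moles, so the system shifts toward the side with more gas moles — to the right.
The forward reaction is exothermic. Raising T favours the endothermic direction — shift to the left.
Removing γ (g), a product, drives the reaction to the right.
The individual effects push in opposite directions; without quantitative information the net direction cannot be determined.

cannot be determined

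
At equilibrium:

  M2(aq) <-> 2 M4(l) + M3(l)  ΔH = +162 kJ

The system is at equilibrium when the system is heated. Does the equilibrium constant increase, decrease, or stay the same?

K depends on temperature via the van 't Hoff relation. The forward reaction is endothermic, so raising T increases K.

increases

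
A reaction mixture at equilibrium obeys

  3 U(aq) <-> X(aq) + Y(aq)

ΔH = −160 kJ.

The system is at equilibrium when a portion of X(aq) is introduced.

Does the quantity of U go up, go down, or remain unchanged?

increases

Adding X (aq), a product, drives the reaction to the left.
The net shift is to the left. U is a reactant, so its amount increases.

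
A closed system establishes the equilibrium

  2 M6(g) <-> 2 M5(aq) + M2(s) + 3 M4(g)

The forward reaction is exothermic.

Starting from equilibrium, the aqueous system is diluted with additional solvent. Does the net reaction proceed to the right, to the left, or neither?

Dilution lowers every aqueous concentration by the same factor. Δn_aq = 2 − 0 = +2, so the system shifts toward the side with more dissolved moles — to the right.

right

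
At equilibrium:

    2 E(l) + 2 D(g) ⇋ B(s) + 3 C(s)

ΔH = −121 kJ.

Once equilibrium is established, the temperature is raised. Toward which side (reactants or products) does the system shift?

The forward reaction is exothermic. Raising T favours the endothermic direction — shift to the left.

left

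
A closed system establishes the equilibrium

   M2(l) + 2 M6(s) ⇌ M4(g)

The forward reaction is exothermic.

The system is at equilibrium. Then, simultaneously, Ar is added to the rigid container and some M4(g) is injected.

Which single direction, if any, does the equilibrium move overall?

At constant volume, adding an inert gas leaves every reacting species' partial pressure unchanged, so Q is unchanged — no shift from this change.
Adding M4 (g), a product, drives the reaction to the left.
Only the nonzero effect(s) matter; the net shift is to the left.

left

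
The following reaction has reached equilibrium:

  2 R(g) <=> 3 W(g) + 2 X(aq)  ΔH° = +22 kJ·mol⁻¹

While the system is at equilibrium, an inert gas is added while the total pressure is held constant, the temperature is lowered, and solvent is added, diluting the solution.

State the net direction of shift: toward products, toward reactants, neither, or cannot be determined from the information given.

Adding inert gas at constant total pressure expands the volume and lowers every reacting partial pressure. With Δn_gas = 3 − 2 = +1, Q moves away from K toward the side with fewer gas moles, so the system shifts toward the side with more gas moles — to the right.
The forward reaction is endothermic. Lowering T favours the exothermic direction — shift to the left.
Dilution lowers every aqueous concentration by the same factor. Δn_aq = 2 − 0 = +2, so the system shifts toward the side with more dissolved moles — to the right.
The individual effects push in opposite directions; without quantitative information the net direction cannot be determined.

cannot be determined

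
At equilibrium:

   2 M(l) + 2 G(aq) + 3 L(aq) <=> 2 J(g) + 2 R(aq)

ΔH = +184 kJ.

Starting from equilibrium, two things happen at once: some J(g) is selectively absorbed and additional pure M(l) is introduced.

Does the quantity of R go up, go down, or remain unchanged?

increases

Removing J (g), a product, drives the reaction to the right.
M is a pure liquid; its activity is 1 regardless of amount, so Q is unaffected — no shift from this change.
The net shift is to the right. R is a product, so its amount increases.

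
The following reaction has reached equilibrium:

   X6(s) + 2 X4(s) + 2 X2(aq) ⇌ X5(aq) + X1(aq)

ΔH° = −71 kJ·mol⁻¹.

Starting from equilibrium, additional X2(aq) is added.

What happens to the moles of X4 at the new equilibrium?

decreases

Adding X2 (aq), a reactant, drives the reaction to the right.
The net shift is to the right. X4 is a reactant, so its amount decreases.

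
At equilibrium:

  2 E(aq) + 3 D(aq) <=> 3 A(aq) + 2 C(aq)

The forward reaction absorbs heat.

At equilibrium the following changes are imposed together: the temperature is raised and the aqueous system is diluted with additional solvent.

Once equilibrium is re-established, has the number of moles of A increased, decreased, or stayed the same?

The forward reaction is endothermic. Raising T favours the endothermic direction — shift to the right.
Dilution scales every aqueous concentration by the same factor. Δn_aq = 5 − 5 = 0, so Q is unchanged — no shift.
The net shift is to the right. A is a product, so its amount increases.

increases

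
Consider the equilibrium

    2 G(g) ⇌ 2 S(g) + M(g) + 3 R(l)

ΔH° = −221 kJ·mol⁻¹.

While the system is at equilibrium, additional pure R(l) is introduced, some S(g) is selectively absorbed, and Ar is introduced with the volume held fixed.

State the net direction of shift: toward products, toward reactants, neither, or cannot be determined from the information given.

R is a pure liquid; its activity is 1 regardless of amount, so Q is unaffected — no shift from this change.
Removing S (g), a product, drives the reaction to the right.
At constant volume, adding an inert gas leaves every reacting species' partial pressure unchanged, so Q is unchanged — no shift from this change.
Only the nonzero effect(s) matter; the net shift is to the right.

right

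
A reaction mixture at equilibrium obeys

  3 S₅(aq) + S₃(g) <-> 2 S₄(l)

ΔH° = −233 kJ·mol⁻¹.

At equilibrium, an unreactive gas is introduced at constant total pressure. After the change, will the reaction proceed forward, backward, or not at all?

Adding inert gas at constant total pressure expands the volume and lowers every reacting partial pressure. With Δn_gas = 0 − 1 = -1, Q moves away from K toward the side with fewer gas moles, so the system shifts toward the side with more gas moles — to the left.

left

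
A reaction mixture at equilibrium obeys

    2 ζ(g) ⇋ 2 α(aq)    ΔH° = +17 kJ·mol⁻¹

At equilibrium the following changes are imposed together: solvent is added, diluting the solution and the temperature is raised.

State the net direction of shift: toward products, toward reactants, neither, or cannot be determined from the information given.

Dilution lowers every aqueous concentration by the same factor. Δn_aq = 2 − 0 = +2, so the system shifts toward the side with more dissolved moles — to the right.
The forward reaction is endothermic. Raising T favours the endothermic direction — shift to the right.
All effects act in the same direction — net shift to the right.

right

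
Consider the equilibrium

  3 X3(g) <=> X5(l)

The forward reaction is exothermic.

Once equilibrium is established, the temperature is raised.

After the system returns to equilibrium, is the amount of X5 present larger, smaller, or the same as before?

decreases

The forward reaction is exothermic. Raising T favours the endothermic direction — shift to the left.
The net shift is to the left. X5 is a product, so its amount decreases.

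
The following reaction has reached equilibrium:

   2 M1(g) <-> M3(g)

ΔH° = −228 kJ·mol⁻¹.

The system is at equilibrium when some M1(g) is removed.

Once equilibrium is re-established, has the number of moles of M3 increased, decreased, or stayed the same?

decreases

Removing M1 (g), a reactant, drives the reaction to the left.
The net shift is to the left. M3 is a product, so its amount decreases.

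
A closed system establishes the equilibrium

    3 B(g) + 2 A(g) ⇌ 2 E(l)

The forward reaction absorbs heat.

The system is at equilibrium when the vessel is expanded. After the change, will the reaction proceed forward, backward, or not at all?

Gas moles: reactants 5, products 0 (Δn_gas = -5). Expansion shifts the system toward the side with more moles of gas — to the left.

left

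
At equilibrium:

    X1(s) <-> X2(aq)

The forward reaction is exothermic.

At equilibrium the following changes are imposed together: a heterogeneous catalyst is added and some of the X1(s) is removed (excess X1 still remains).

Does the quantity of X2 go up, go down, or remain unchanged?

unchanged

A catalyst speeds both forward and reverse rates equally; it changes neither Q nor K — no shift from this change.
X1 is a pure solid; its activity is 1 regardless of amount, so Q is unaffected — no shift from this change.
No net shift occurs, so the amount of X2 is unchanged.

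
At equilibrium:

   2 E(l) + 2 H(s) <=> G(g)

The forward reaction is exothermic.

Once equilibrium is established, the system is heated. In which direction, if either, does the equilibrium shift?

The forward reaction is exothermic. Raising T favours the endothermic direction — shift to the left.

left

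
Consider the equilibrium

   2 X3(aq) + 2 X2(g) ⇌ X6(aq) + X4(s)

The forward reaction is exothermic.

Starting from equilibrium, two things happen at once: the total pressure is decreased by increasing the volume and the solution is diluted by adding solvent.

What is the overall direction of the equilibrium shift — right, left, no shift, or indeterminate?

left

Gas moles: reactants 2, products 0 (Δn_gas = -2). Expansion shifts the system toward the side with more moles of gas — to the left.
Dilution lowers every aqueous concentration by the same factor. Δn_aq = 1 − 2 = -1, so the system shifts toward the side with more dissolved moles — to the left.
All effects act in the same direction — net shift to the left.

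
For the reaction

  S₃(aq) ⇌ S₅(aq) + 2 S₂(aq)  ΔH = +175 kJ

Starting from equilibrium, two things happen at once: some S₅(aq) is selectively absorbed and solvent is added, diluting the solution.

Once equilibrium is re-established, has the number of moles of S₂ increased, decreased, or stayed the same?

Removing S₅ (aq), a product, drives the reaction to the right.
Dilution lowers every aqueous concentration by the same factor. Δn_aq = 3 − 1 = +2, so the system shifts toward the side with more dissolved moles — to the right.
The net shift is to the right. S₂ is a product, so its amount increases.

increases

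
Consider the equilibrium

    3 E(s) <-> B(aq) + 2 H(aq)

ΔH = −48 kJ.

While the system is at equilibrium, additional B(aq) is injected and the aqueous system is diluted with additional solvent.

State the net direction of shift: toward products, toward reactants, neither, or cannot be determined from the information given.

cannot be determined

Adding B (aq), a product, drives the reaction to the left.
Dilution lowers every aqueous concentration by the same factor. Δn_aq = 3 − 0 = +3, so the system shifts toward the side with more dissolved moles — to the right.
The individual effects push in opposite directions; without quantitative information the net direction cannot be determined.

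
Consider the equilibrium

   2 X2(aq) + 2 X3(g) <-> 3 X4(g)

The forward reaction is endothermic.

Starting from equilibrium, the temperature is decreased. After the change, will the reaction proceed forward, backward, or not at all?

The forward reaction is endothermic. Lowering T favours the exothermic direction — shift to the left.

left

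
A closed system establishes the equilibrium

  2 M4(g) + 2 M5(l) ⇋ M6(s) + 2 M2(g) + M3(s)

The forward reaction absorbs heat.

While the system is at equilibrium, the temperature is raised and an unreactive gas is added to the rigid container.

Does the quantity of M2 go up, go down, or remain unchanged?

increases

The forward reaction is endothermic. Raising T favours the endothermic direction — shift to the right.
At constant volume, adding an inert gas leaves every reacting species' partial pressure unchanged, so Q is unchanged — no shift from this change.
The net shift is to the right. M2 is a product, so its amount increases.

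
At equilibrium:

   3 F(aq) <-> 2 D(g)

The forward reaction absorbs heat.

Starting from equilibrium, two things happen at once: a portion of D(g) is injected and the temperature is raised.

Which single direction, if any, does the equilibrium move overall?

Adding D (g), a product, drives the reaction to the left.
The forward reaction is endothermic. Raising T favours the endothermic direction — shift to the right.
The individual effects push in opposite directions; without quantitative information the net direction cannot be determined.

cannot be determined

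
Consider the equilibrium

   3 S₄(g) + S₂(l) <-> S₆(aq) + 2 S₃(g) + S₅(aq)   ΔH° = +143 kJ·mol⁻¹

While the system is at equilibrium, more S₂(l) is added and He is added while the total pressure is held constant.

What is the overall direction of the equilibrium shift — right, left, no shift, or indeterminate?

S₂ is a pure liquid; its activity is 1 regardless of amount, so Q is unaffected — no shift from this change.
Adding inert gas at constant total pressure expands the volume and lowers every reacting partial pressure. With Δn_gas = 2 − 3 = -1, Q moves away from K toward the side with fewer gas moles, so the system shifts toward the side with more gas moles — to the left.
Only the nonzero effect(s) matter; the net shift is to the left.

left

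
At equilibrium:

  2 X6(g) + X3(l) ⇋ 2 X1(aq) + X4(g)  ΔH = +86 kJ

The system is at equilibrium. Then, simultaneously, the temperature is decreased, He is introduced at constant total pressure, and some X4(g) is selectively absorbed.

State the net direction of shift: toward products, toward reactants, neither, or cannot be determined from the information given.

cannot be determined

The forward reaction is endothermic. Lowering T favours the exothermic direction — shift to the left.
Adding inert gas at constant total pressure expands the volume and lowers every reacting partial pressure. With Δn_gas = 1 − 2 = -1, Q moves away from K toward the side with fewer gas moles, so the system shifts toward the side with more gas moles — to the left.
Removing X4 (g), a product, drives the reaction to the right.
The individual effects push in opposite directions; without quantitative information the net direction cannot be determined.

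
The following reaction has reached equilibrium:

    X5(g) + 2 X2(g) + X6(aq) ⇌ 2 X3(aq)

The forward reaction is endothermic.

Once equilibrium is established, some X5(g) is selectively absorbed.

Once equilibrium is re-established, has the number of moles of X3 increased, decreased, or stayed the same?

Removing X5 (g), a reactant, drives the reaction to the left.
The net shift is to the left. X3 is a product, so its amount decreases.

decreases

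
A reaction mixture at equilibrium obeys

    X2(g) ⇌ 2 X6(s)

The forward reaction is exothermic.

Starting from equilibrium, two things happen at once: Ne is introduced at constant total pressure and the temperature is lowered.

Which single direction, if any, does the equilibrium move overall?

cannot be determined

Adding inert gas at constant total pressure expands the volume and lowers every reacting partial pressure. With Δn_gas = 0 − 1 = -1, Q moves away from K toward the side with fewer gas moles, so the system shifts toward the side with more gas moles — to the left.
The forward reaction is exothermic. Lowering T favours the exothermic direction — shift to the right.
The individual effects push in opposite directions; without quantitative information the net direction cannot be determined.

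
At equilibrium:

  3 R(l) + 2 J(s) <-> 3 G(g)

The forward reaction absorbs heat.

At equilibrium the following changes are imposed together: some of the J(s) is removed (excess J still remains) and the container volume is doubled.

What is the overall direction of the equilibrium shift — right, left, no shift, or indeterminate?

right

J is a pure solid; its activity is 1 regardless of amount, so Q is unaffected — no shift from this change.
Gas moles: reactants 0, products 3 (Δn_gas = +3). Expansion shifts the system toward the side with more moles of gas — to the right.
Only the nonzero effect(s) matter; the net shift is to the right.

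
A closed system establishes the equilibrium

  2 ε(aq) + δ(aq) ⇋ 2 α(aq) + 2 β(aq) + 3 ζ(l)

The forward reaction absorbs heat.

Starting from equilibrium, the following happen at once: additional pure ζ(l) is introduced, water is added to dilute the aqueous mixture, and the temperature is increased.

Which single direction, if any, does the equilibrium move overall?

right

ζ is a pure liquid; its activity is 1 regardless of amount, so Q is unaffected — no shift from this change.
Dilution lowers every aqueous concentration by the same factor. Δn_aq = 4 − 3 = +1, so the system shifts toward the side with more dissolved moles — to the right.
The forward reaction is endothermic. Raising T favours the endothermic direction — shift to the right.
Only the nonzero effect(s) matter; the net shift is to the right.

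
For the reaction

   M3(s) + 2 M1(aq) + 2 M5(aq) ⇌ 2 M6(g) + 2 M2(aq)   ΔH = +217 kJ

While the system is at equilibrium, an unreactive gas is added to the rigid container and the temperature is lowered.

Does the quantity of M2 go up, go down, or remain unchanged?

At constant volume, adding an inert gas leaves every reacting species' partial pressure unchanged, so Q is unchanged — no shift from this change.
The forward reaction is endothermic. Lowering T favours the exothermic direction — shift to the left.
The net shift is to the left. M2 is a product, so its amount decreases.

decreases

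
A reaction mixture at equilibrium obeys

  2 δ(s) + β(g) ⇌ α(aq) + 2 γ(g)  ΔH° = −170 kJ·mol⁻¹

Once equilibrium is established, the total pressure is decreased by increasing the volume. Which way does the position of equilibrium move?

right

Gas moles: reactants 1, products 2 (Δn_gas = +1). Expansion shifts the system toward the side with more moles of gas — to the right.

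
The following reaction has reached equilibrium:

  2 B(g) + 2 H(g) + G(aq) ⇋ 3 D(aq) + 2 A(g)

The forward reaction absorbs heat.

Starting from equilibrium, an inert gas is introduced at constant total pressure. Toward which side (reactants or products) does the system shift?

left

Adding inert gas at constant total pressure expands the volume and lowers every reacting partial pressure. With Δn_gas = 2 − 4 = -2, Q moves away from K toward the side with fewer gas moles, so the system shifts toward the side with more gas moles — to the left.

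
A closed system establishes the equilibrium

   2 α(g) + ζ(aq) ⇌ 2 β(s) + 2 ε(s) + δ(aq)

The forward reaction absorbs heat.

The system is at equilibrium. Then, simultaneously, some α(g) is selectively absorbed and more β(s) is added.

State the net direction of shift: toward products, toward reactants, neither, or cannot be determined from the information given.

Removing α (g), a reactant, drives the reaction to the left.
β is a pure solid; its activity is 1 regardless of amount, so Q is unaffected — no shift from this change.
Only the nonzero effect(s) matter; the net shift is to the left.

left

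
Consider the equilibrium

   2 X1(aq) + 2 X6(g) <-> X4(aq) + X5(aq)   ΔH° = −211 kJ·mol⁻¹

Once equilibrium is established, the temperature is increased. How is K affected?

K depends on temperature via the van 't Hoff relation. The forward reaction is exothermic, so raising T decreases K.

decreases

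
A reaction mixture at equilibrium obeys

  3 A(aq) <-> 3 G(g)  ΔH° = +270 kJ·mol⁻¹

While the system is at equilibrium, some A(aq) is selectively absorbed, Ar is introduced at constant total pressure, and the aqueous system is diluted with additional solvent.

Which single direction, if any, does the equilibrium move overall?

cannot be determined

Removing A (aq), a reactant, drives the reaction to the left.
Adding inert gas at constant total pressure expands the volume and lowers every reacting partial pressure. With Δn_gas = 3 − 0 = +3, Q moves away from K toward the side with fewer gas moles, so the system shifts toward the side with more gas moles — to the right.
Dilution lowers every aqueous concentration by the same factor. Δn_aq = 0 − 3 = -3, so the system shifts toward the side with more dissolved moles — to the left.
The individual effects push in opposite directions; without quantitative information the net direction cannot be determined.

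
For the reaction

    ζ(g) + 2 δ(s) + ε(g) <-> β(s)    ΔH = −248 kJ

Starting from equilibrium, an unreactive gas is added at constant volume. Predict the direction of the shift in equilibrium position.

no shift

At constant volume, adding an inert gas leaves every reacting species' partial pressure unchanged, so Q is unchanged — no shift from this change.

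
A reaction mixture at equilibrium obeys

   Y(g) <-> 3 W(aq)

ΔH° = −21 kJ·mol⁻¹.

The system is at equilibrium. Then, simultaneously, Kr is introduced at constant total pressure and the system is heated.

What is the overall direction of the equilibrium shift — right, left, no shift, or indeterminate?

left

Adding inert gas at constant total pressure expands the volume and lowers every reacting partial pressure. With Δn_gas = 0 − 1 = -1, Q moves away from K toward the side with fewer gas moles, so the system shifts toward the side with more gas moles — to the left.
The forward reaction is exothermic. Raising T favours the endothermic direction — shift to the left.
All effects act in the same direction — net shift to the left.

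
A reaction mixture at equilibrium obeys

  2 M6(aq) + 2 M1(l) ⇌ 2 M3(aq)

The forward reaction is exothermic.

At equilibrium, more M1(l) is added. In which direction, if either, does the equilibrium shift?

M1 is a pure liquid; its activity is 1 regardless of amount, so Q is unaffected — no shift from this change.

no shift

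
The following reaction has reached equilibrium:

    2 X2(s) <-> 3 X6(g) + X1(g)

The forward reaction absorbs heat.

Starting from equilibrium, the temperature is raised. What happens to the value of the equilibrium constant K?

K depends on temperature via the van 't Hoff relation. The forward reaction is endothermic, so raising T increases K.

increases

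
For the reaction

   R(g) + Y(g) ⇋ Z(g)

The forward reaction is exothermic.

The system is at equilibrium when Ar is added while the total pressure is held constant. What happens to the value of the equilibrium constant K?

unchanged

The equilibrium constant depends only on temperature. This perturbation may move the position of equilibrium, but since T is unchanged, K itself is unchanged.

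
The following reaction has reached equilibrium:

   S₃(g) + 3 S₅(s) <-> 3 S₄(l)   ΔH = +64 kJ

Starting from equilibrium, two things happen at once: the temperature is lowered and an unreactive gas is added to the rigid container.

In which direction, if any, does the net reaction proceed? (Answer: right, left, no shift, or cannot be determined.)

left

The forward reaction is endothermic. Lowering T favours the exothermic direction — shift to the left.
At constant volume, adding an inert gas leaves every reacting species' partial pressure unchanged, so Q is unchanged — no shift from this change.
Only the nonzero effect(s) matter; the net shift is to the left.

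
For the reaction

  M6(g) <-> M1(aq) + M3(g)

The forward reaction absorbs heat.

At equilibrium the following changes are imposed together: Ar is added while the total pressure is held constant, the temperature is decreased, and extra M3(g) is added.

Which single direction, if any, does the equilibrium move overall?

left

Adding inert gas at constant total pressure expands the volume, scaling every reacting partial pressure by the same factor. Δn_gas = 1 − 1 = 0, so Q is unchanged — no shift.
The forward reaction is endothermic. Lowering T favours the exothermic direction — shift to the left.
Adding M3 (g), a product, drives the reaction to the left.
Only the nonzero effect(s) matter; the net shift is to the left.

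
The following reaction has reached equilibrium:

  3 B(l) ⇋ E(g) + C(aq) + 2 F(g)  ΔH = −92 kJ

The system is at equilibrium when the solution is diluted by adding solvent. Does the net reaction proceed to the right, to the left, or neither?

right

Dilution lowers every aqueous concentration by the same factor. Δn_aq = 1 − 0 = +1, so the system shifts toward the side with more dissolved moles — to the right.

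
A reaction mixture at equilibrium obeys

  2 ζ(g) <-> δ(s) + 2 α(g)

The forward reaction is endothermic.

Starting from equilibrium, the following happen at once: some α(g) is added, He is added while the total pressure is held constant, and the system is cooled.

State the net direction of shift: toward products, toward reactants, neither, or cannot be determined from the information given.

Adding α (g), a product, drives the reaction to the left.
Adding inert gas at constant total pressure expands the volume, scaling every reacting partial pressure by the same factor. Δn_gas = 2 − 2 = 0, so Q is unchanged — no shift.
The forward reaction is endothermic. Lowering T favours the exothermic direction — shift to the left.
Only the nonzero effect(s) matter; the net shift is to the left.

left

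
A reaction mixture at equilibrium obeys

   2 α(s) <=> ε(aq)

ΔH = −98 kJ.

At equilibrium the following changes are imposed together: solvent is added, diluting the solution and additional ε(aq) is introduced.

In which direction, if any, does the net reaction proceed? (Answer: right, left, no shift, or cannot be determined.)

cannot be determined

Dilution lowers every aqueous concentration by the same factor. Δn_aq = 1 − 0 = +1, so the system shifts toward the side with more dissolved moles — to the right.
Adding ε (aq), a product, drives the reaction to the left.
The individual effects push in opposite directions; without quantitative information the net direction cannot be determined.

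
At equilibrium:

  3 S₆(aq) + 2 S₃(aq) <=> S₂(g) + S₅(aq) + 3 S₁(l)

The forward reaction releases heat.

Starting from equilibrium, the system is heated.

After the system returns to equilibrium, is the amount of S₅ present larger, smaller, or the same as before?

The forward reaction is exothermic. Raising T favours the endothermic direction — shift to the left.
The net shift is to the left. S₅ is a product, so its amount decreases.

decreases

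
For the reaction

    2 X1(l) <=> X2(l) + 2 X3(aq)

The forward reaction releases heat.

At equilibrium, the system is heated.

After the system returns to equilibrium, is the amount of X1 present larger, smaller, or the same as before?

The forward reaction is exothermic. Raising T favours the endothermic direction — shift to the left.
The net shift is to the left. X1 is a reactant, so its amount increases.

increases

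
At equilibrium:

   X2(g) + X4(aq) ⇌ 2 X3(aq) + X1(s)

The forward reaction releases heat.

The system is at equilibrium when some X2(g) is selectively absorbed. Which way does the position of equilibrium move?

Removing X2 (g), a reactant, drives the reaction to the left.

left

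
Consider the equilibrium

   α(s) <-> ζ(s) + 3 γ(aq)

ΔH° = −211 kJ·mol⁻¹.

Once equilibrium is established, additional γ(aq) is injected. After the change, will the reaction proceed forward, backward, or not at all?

left

Adding γ (aq), a product, drives the reaction to the left.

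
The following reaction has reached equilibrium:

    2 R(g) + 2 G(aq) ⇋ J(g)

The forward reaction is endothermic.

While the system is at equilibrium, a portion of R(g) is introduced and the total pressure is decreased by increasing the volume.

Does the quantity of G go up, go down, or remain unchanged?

Adding R (g), a reactant, drives the reaction to the right.
Gas moles: reactants 2, products 1 (Δn_gas = -1). Expansion shifts the system toward the side with more moles of gas — to the left.
The two effects oppose each other, so the net shift — and hence the change in G — cannot be determined from the given information.

cannot be determined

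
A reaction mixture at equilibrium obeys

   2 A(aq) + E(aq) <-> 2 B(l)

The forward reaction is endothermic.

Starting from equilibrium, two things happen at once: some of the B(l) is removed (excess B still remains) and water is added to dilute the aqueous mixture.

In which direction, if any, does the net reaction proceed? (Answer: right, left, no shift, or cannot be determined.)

B is a pure liquid; its activity is 1 regardless of amount, so Q is unaffected — no shift from this change.
Dilution lowers every aqueous concentration by the same factor. Δn_aq = 0 − 3 = -3, so the system shifts toward the side with more dissolved moles — to the left.
Only the nonzero effect(s) matter; the net shift is to the left.

left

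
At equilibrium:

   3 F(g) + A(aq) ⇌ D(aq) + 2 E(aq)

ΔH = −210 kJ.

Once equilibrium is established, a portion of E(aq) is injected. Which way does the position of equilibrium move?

Adding E (aq), a product, drives the reaction to the left.

left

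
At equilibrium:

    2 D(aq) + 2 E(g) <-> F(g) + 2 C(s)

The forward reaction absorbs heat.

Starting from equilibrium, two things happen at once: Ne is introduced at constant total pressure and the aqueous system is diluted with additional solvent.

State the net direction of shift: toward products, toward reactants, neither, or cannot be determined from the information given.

left

Adding inert gas at constant total pressure expands the volume and lowers every reacting partial pressure. With Δn_gas = 1 − 2 = -1, Q moves away from K toward the side with fewer gas moles, so the system shifts toward the side with more gas moles — to the left.
Dilution lowers every aqueous concentration by the same factor. Δn_aq = 0 − 2 = -2, so the system shifts toward the side with more dissolved moles — to the left.
All effects act in the same direction — net shift to the left.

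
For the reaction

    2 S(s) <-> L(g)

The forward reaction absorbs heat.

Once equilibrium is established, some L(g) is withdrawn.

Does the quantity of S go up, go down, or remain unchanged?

Removing L (g), a product, drives the reaction to the right.
The net shift is to the right. S is a reactant, so its amount decreases.

decreases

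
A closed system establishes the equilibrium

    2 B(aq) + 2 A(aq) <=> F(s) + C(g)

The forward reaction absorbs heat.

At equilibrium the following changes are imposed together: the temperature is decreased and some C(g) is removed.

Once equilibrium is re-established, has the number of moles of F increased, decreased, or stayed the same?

The forward reaction is endothermic. Lowering T favours the exothermic direction — shift to the left.
Removing C (g), a product, drives the reaction to the right.
The two effects oppose each other, so the net shift — and hence the change in F — cannot be determined from the given information.

cannot be determined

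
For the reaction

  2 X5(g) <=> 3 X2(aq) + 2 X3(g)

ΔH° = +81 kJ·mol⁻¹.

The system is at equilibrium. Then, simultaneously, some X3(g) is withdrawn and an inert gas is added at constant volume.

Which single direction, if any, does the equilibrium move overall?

Removing X3 (g), a product, drives the reaction to the right.
At constant volume, adding an inert gas leaves every reacting species' partial pressure unchanged, so Q is unchanged — no shift from this change.
Only the nonzero effect(s) matter; the net shift is to the right.

right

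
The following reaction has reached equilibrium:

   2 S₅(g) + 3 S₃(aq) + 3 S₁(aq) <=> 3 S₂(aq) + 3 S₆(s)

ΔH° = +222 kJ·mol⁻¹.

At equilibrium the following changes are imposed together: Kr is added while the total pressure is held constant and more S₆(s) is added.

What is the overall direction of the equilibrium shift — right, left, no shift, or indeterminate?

left

Adding inert gas at constant total pressure expands the volume and lowers every reacting partial pressure. With Δn_gas = 0 − 2 = -2, Q moves away from K toward the side with fewer gas moles, so the system shifts toward the side with more gas moles — to the left.
S₆ is a pure solid; its activity is 1 regardless of amount, so Q is unaffected — no shift from this change.
Only the nonzero effect(s) matter; the net shift is to the left.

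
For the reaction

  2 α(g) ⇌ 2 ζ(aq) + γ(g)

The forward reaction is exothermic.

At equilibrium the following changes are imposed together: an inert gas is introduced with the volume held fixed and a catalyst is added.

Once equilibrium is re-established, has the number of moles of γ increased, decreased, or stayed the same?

unchanged

At constant volume, adding an inert gas leaves every reacting species' partial pressure unchanged, so Q is unchanged — no shift from this change.
A catalyst speeds both forward and reverse rates equally; it changes neither Q nor K — no shift from this change.
No net shift occurs, so the amount of γ is unchanged.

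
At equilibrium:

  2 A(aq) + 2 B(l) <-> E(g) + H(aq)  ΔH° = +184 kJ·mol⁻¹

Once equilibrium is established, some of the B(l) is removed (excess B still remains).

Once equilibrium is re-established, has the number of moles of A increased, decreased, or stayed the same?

B is a pure liquid; its activity is 1 regardless of amount, so Q is unaffected — no shift from this change.
No net shift occurs, so the amount of A is unchanged.

unchanged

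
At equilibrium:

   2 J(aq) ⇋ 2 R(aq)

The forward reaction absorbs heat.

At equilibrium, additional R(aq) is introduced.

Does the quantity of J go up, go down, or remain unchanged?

Adding R (aq), a product, drives the reaction to the left.
The net shift is to the left. J is a reactant, so its amount increases.

increases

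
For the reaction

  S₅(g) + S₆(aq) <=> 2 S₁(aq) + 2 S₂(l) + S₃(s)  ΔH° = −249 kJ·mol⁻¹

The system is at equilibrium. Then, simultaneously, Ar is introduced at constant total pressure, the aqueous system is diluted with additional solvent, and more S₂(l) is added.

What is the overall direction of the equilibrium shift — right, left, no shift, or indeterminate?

Adding inert gas at constant total pressure expands the volume and lowers every reacting partial pressure. With Δn_gas = 0 − 1 = -1, Q moves away from K toward the side with fewer gas moles, so the system shifts toward the side with more gas moles — to the left.
Dilution lowers every aqueous concentration by the same factor. Δn_aq = 2 − 1 = +1, so the system shifts toward the side with more dissolved moles — to the right.
S₂ is a pure liquid; its activity is 1 regardless of amount, so Q is unaffected — no shift from this change.
The individual effects push in opposite directions; without quantitative information the net direction cannot be determined.

cannot be determined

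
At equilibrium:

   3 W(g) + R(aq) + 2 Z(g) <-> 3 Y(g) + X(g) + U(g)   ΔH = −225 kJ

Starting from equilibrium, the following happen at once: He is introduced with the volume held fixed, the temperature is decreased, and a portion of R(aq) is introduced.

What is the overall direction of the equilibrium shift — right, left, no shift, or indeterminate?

right

At constant volume, adding an inert gas leaves every reacting species' partial pressure unchanged, so Q is unchanged — no shift from this change.
The forward reaction is exothermic. Lowering T favours the exothermic direction — shift to the right.
Adding R (aq), a reactant, drives the reaction to the right.
Only the nonzero effect(s) matter; the net shift is to the right.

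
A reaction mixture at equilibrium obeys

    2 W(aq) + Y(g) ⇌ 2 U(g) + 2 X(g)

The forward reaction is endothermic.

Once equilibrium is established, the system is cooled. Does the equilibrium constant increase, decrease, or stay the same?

decreases

K depends on temperature via the van 't Hoff relation. The forward reaction is endothermic, so lowering T decreases K.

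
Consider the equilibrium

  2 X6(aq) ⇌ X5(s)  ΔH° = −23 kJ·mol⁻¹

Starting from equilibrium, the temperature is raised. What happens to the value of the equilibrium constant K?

K depends on temperature via the van 't Hoff relation. The forward reaction is exothermic, so raising T decreases K.

decreases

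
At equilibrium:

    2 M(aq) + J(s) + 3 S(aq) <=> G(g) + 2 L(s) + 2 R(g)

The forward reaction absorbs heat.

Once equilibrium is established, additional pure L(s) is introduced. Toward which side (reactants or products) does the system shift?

no shift

L is a pure solid; its activity is 1 regardless of amount, so Q is unaffected — no shift from this change.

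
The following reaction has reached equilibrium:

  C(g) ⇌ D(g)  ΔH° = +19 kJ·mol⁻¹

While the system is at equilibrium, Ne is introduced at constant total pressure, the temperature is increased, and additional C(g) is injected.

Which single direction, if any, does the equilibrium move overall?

right

Adding inert gas at constant total pressure expands the volume, scaling every reacting partial pressure by the same factor. Δn_gas = 1 − 1 = 0, so Q is unchanged — no shift.
The forward reaction is endothermic. Raising T favours the endothermic direction — shift to the right.
Adding C (g), a reactant, drives the reaction to the right.
Only the nonzero effect(s) matter; the net shift is to the right.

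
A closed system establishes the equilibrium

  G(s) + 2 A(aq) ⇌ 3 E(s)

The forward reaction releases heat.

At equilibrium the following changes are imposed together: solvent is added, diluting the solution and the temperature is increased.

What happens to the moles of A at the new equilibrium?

increases

Dilution lowers every aqueous concentration by the same factor. Δn_aq = 0 − 2 = -2, so the system shifts toward the side with more dissolved moles — to the left.
The forward reaction is exothermic. Raising T favours the endothermic direction — shift to the left.
The net shift is to the left. A is a reactant, so its amount increases.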